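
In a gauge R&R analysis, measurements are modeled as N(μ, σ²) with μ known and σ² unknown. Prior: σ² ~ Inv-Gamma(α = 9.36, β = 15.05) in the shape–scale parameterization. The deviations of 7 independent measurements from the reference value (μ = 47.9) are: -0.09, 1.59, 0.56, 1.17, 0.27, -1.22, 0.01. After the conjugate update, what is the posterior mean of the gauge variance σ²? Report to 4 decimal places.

With known mean μ and an Inverse-Gamma(α, β) prior on σ², the Normal likelihood is conjugate: posterior is Inv-Gamma(α + n/2, β + Σ(xᵢ−μ)²/2).
Σ(xᵢ−μ)² = (-0.09)² + (1.59)² + (0.56)² + (1.17)² + (0.27)² + (-1.22)² + (0.01)² = 5.7801.
Posterior: Inv-Gamma(9.36 + 7/2, 15.05 + 5.7801/2) = Inv-Gamma(12.86, 17.94005).
E[σ²|data] = β/(α−1) = 17.94005/11.86 = 1.5127.

1.5127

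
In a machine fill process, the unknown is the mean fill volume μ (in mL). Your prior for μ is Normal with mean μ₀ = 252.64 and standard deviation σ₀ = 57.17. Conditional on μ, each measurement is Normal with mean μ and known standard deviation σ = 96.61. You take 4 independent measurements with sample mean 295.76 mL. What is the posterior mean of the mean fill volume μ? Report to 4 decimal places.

For Normal data with known variance σ², a Normal(μ₀, σ₀²) prior on μ is conjugate. Posterior precision = 1/σ₀² + n/σ²; posterior mean is the precision-weighted average of μ₀ and x̄.
n·x̄ = 4·295.76 = 1183.04.
σ₀² = 57.17² = 3268.4089, σ² = 96.61² = 9333.4921; σ² + n·σ₀² = 9333.4921 + 4·3268.4089 = 22407.1277.
Posterior mean = (μ₀/σ₀² + n·x̄/σ²)/(1/σ₀² + n/σ²) = (σ²·μ₀ + σ₀²·n·x̄)/(σ² + n·σ₀²) = (9333.4921·252.64 + 3268.4089·1183.04)/22407.1277 = 6224671.9092/22407.1277 = 277.7987.

277.7987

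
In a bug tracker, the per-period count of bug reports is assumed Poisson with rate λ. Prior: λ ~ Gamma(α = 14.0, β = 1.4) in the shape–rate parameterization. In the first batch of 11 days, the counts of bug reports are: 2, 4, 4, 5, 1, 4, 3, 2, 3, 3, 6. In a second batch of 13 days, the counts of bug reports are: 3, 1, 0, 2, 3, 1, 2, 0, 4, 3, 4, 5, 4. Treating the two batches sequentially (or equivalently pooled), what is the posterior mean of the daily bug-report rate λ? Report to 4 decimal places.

With a Gamma(shape α, rate β) prior, the Poisson likelihood is conjugate: the posterior is Gamma(α + ΣXᵢ, β + n).
Batch 1: sum of counts S = 37 over n = 11 days.
After batch 1: Gamma(α+S, β+n) = Gamma(14.0+37, 1.4+11) = Gamma(51.0, 12.4).
Batch 2: sum of counts S = 32 over n = 13 days.
After batch 2: Gamma(α+S, β+n) = Gamma(51.0+32, 12.4+13) = Gamma(83.0, 25.4).
Posterior mean = α/β = 83.0/25.4 = 3.2677.

3.2677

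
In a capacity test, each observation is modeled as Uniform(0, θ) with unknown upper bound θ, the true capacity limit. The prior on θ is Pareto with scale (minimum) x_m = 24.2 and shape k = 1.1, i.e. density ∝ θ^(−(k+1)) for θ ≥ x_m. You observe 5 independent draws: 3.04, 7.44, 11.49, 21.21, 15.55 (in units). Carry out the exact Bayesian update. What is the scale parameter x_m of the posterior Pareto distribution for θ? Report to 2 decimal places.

A Pareto(scale x_m, shape k) prior on the upper bound θ of Uniform(0, θ) is conjugate: posterior is Pareto(max(x_m, max xᵢ), k + n).
Sample maximum = 21.21; prior scale x_m = 24.2 → posterior scale = max = 24.20.
Posterior shape = 1.1 + 5 = 6.1.
Posterior scale x_m = 24.20.

24.20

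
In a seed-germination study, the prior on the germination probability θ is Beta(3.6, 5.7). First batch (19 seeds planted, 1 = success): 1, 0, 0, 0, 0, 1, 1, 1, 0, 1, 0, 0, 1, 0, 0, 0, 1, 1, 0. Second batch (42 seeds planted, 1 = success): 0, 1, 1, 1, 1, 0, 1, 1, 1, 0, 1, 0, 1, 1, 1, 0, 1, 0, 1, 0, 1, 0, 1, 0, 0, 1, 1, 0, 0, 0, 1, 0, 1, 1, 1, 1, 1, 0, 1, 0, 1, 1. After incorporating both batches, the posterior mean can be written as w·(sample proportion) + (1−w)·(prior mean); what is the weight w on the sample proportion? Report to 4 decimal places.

0.8677

The Beta prior is conjugate to a Binomial/Bernoulli likelihood; the update adds successes to α and failures to β.
Total number of seeds planted: n = 19 + 42 = 61.
Posterior mean = (α₀+k)/(α₀+β₀+n) = [n/(α₀+β₀+n)]·(k/n) + [(α₀+β₀)/(α₀+β₀+n)]·α₀/(α₀+β₀), so only n and the prior enter the weight.
The weight on the data is w = n/(α₀+β₀+n) = 61/(3.6+5.7+61) = 61/70.3 = 0.8677.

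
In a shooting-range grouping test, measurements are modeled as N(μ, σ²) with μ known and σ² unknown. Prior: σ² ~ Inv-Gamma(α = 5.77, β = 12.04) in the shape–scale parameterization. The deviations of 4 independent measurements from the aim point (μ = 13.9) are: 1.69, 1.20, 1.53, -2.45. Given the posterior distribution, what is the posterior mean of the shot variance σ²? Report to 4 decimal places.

2.7119

With known mean μ and an Inverse-Gamma(α, β) prior on σ², the Normal likelihood is conjugate: posterior is Inv-Gamma(α + n/2, β + Σ(xᵢ−μ)²/2).
Σ(xᵢ−μ)² = (1.69)² + (1.20)² + (1.53)² + (-2.45)² = 12.6395.
Posterior: Inv-Gamma(5.77 + 4/2, 12.04 + 12.6395/2) = Inv-Gamma(7.77, 18.35975).
E[σ²|data] = β/(α−1) = 18.35975/6.77 = 2.7119.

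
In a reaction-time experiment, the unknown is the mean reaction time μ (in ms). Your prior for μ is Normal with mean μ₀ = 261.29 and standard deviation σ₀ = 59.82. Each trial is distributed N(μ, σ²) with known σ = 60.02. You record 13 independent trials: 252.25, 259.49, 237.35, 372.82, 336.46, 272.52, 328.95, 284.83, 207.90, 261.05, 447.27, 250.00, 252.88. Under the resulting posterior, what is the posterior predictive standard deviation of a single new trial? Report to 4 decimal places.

62.1256

For Normal data with known variance σ², a Normal(μ₀, σ₀²) prior on μ is conjugate. Posterior precision = 1/σ₀² + n/σ²; posterior mean is the precision-weighted average of μ₀ and x̄.
σ₀² = 59.82² = 3578.4324, σ² = 60.02² = 3602.4004; σ² + n·σ₀² = 3602.4004 + 13·3578.4324 = 50122.0216.
Posterior precision = 1/σ₀² + n/σ² = 1/3578.4324 + 13/3602.4004 = (σ² + n·σ₀²)/(σ₀²σ²) = 50122.0216/(3578.4324·3602.4004); posterior variance σₙ² = σ₀²σ²/(σ² + n·σ₀²) = 3578.4324·3602.4004/50122.0216 = 257.191268.
Predictive variance for one new observation = σₙ² + σ² = 3578.4324·3602.4004/50122.0216 + 3602.4004 = σ²·(σ₀² + 50122.0216)/50122.0216 = 3602.4004·53700.454/50122.0216 = 3859.591668; SD = √(3602.4004·53700.454/50122.0216) = 62.1256.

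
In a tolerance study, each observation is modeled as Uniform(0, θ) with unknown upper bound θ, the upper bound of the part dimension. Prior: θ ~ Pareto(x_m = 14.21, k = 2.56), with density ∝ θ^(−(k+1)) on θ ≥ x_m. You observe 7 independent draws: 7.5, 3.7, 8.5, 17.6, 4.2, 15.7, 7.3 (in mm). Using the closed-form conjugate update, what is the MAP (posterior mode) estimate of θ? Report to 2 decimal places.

17.60

A Pareto(scale x_m, shape k) prior on the upper bound θ of Uniform(0, θ) is conjugate: posterior is Pareto(max(x_m, max xᵢ), k + n).
Sample maximum = 17.6; prior scale x_m = 14.21 → posterior scale = max = 17.60.
Posterior shape = 2.56 + 7 = 9.56.
The Pareto density is decreasing on [x_m, ∞), so the mode is x_m = 17.60.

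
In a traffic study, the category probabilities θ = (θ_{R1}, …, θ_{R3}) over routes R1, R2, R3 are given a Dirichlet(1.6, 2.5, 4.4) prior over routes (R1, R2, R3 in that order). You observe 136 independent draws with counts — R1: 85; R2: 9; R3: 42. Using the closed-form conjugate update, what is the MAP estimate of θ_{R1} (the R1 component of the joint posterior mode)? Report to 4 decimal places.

The Dirichlet prior is conjugate to the Multinomial likelihood: each posterior αⱼ = prior αⱼ + observed count nⱼ.
Posterior concentration: (86.6, 11.5, 46.4), total = 144.5.
Joint mode component: (α_{R1}−1)/(Σα−K) = 85.6/141.5 = 0.6049.

0.6049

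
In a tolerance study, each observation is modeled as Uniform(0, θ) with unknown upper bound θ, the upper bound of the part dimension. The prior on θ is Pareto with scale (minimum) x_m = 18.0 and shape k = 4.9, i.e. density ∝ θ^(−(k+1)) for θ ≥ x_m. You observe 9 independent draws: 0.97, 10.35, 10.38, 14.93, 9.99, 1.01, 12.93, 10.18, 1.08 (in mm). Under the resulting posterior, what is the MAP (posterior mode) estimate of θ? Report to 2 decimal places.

18.00

A Pareto(scale x_m, shape k) prior on the upper bound θ of Uniform(0, θ) is conjugate: posterior is Pareto(max(x_m, max xᵢ), k + n).
Sample maximum = 14.93; prior scale x_m = 18.0 → posterior scale = max = 18.00.
Posterior shape = 4.9 + 9 = 13.9.
The Pareto density is decreasing on [x_m, ∞), so the mode is x_m = 18.00.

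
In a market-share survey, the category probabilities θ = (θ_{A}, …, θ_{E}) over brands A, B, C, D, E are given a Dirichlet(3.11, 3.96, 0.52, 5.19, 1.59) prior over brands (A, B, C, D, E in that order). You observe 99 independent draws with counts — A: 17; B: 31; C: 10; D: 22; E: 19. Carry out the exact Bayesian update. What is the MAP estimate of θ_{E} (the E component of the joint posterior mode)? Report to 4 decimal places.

0.1808

The Dirichlet prior is conjugate to the Multinomial likelihood: each posterior αⱼ = prior αⱼ + observed count nⱼ.
Posterior concentration: (20.11, 34.96, 10.52, 27.19, 20.59), total = 113.37.
Joint mode component: (α_{E}−1)/(Σα−K) = 19.59/108.37 = 0.1808.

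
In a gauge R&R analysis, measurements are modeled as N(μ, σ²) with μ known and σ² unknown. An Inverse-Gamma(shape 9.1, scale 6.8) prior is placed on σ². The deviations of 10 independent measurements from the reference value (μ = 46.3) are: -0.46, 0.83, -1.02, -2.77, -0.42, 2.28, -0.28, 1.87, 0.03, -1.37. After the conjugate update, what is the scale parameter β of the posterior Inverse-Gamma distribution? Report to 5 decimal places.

17.02085

With known mean μ and an Inverse-Gamma(α, β) prior on σ², the Normal likelihood is conjugate: posterior is Inv-Gamma(α + n/2, β + Σ(xᵢ−μ)²/2).
Σ(xᵢ−μ)² = (-0.46)² + (0.83)² + (-1.02)² + (-2.77)² + (-0.42)² + (2.28)² + (-0.28)² + (1.87)² + (0.03)² + (-1.37)² = 20.4417.
Posterior: Inv-Gamma(9.1 + 10/2, 6.8 + 20.4417/2) = Inv-Gamma(14.10, 17.02085).
Posterior β = 17.02085.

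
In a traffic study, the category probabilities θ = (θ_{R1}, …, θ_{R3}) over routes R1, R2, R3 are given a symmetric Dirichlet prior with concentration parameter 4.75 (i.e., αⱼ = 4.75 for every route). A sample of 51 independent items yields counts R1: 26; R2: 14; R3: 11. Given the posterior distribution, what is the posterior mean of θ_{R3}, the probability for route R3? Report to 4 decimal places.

The Dirichlet prior is conjugate to the Multinomial likelihood: each posterior αⱼ = prior αⱼ + observed count nⱼ.
Posterior concentration: (30.75, 18.75, 15.75), total = 65.25.
E[θ_{R3}|data] = α_{R3}/Σα = 15.75/65.25 = 0.2414.

0.2414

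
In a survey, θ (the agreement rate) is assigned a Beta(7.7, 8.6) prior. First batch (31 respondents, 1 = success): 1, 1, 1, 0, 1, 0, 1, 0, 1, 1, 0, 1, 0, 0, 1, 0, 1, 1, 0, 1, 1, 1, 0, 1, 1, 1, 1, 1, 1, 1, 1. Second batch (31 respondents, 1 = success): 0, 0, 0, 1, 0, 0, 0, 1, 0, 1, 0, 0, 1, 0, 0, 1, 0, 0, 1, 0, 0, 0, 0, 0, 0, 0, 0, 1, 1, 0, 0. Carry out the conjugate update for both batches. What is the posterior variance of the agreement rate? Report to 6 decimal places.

The Beta prior is conjugate to a Binomial/Bernoulli likelihood; the update adds successes to α and failures to β.
After batch 1: Beta(7.7+22, 8.6+9) = Beta(29.7, 17.6).
After batch 2: Beta(29.7+8, 17.6+23) = Beta(37.7, 40.6).
Var = αβ/((α+β)²(α+β+1)) = 37.7·40.6/(78.3²·79.3) = 0.003148.

0.003148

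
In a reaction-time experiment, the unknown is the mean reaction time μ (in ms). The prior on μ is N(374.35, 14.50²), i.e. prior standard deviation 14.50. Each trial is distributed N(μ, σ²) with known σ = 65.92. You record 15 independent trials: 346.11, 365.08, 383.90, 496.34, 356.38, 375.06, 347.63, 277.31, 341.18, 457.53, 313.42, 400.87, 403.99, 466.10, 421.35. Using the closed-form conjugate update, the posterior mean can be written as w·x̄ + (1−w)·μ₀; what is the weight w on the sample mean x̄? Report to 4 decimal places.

For Normal data with known variance σ², a Normal(μ₀, σ₀²) prior on μ is conjugate. Posterior precision = 1/σ₀² + n/σ²; posterior mean is the precision-weighted average of μ₀ and x̄.
σ₀² = 14.50² = 210.25, σ² = 65.92² = 4345.4464. Prior precision 1/σ₀² = 1/210.25; data precision n/σ² = 15/4345.4464.
w = (n/σ²)/(1/σ₀² + n/σ²) = n·σ₀²/(σ² + n·σ₀²) = 15·210.25/(4345.4464 + 15·210.25) = 3153.75/7499.1964 = 0.4205.

0.4205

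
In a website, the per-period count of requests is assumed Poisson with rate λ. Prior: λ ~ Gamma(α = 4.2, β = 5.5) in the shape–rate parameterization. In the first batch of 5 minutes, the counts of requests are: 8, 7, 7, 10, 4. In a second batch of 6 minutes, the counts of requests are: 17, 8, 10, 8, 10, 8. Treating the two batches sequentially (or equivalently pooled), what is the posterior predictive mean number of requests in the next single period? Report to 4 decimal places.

With a Gamma(shape α, rate β) prior, the Poisson likelihood is conjugate: the posterior is Gamma(α + ΣXᵢ, β + n).
Batch 1: sum of counts S = 36 over n = 5 minutes.
After batch 1: Gamma(α+S, β+n) = Gamma(4.2+36, 5.5+5) = Gamma(40.2, 10.5).
Batch 2: sum of counts S = 61 over n = 6 minutes.
After batch 2: Gamma(α+S, β+n) = Gamma(40.2+61, 10.5+6) = Gamma(101.2, 16.5).
The predictive distribution for one future period is NegBinom with mean α/β = 6.1333.

6.1333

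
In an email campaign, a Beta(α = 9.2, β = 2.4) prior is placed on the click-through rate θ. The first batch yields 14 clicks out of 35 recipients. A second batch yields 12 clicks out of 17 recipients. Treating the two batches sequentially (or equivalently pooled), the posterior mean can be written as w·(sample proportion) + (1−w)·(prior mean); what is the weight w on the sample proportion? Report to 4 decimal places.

0.8176

The Beta prior is conjugate to a Binomial/Bernoulli likelihood; the update adds successes to α and failures to β.
Total number of recipients: n = 35 + 17 = 52.
Posterior mean = (α₀+k)/(α₀+β₀+n) = [n/(α₀+β₀+n)]·(k/n) + [(α₀+β₀)/(α₀+β₀+n)]·α₀/(α₀+β₀), so only n and the prior enter the weight.
The weight on the data is w = n/(α₀+β₀+n) = 52/(9.2+2.4+52) = 52/63.6 = 0.8176.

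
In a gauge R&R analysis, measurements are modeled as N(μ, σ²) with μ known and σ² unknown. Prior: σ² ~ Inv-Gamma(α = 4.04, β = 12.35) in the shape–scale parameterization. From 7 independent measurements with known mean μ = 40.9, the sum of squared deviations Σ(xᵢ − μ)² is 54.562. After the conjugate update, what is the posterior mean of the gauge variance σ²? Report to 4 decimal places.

6.0598

With known mean μ and an Inverse-Gamma(α, β) prior on σ², the Normal likelihood is conjugate: posterior is Inv-Gamma(α + n/2, β + Σ(xᵢ−μ)²/2).
Posterior: Inv-Gamma(4.04 + 7/2, 12.35 + 54.562/2) = Inv-Gamma(7.54, 39.6310).
E[σ²|data] = β/(α−1) = 39.6310/6.54 = 6.0598.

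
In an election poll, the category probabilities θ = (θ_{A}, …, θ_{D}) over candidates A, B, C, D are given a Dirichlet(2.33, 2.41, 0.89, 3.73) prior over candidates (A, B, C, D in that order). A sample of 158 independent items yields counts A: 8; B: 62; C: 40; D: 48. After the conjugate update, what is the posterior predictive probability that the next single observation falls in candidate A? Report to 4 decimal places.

The Dirichlet prior is conjugate to the Multinomial likelihood: each posterior αⱼ = prior αⱼ + observed count nⱼ.
Posterior concentration: (10.33, 64.41, 40.89, 51.73), total = 167.36.
P(next = A | data) = α_{A}/Σα = 0.0617.

0.0617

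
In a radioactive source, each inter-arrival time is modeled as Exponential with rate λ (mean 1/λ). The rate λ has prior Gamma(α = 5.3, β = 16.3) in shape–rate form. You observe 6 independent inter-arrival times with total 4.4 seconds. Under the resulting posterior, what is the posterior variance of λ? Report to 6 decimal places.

With a Gamma(shape α, rate β) prior on the exponential rate λ, the posterior after n observations with total T = Σxᵢ is Gamma(α+n, β+T).
Posterior: Gamma(5.3+6, 16.3+4.4) = Gamma(11.3, 20.7).
Var = α/β² = 0.026372.

0.026372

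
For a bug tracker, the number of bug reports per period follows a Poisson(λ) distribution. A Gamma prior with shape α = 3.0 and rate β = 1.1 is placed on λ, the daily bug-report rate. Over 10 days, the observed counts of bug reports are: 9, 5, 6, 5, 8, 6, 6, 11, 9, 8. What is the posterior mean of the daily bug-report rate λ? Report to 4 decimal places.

With a Gamma(shape α, rate β) prior, the Poisson likelihood is conjugate: the posterior is Gamma(α + ΣXᵢ, β + n).
Sum of counts S = 73 over n = 10 days.
Posterior: Gamma(α+S, β+n) = Gamma(3.0+73, 1.1+10) = Gamma(76.0, 11.1).
Posterior mean = α/β = 76.0/11.1 = 6.8468.

6.8468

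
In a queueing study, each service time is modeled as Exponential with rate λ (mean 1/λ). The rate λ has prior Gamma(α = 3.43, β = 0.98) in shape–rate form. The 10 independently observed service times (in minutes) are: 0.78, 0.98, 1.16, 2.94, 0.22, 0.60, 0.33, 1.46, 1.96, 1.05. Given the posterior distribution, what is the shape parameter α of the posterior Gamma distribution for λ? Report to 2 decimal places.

13.43

With a Gamma(shape α, rate β) prior on the exponential rate λ, the posterior after n observations with total T = Σxᵢ is Gamma(α+n, β+T).
Sum of observations T = 11.48 minutes; n = 10.
Posterior: Gamma(3.43+10, 0.98+11.48) = Gamma(13.43, 12.46).
Posterior α = 13.43.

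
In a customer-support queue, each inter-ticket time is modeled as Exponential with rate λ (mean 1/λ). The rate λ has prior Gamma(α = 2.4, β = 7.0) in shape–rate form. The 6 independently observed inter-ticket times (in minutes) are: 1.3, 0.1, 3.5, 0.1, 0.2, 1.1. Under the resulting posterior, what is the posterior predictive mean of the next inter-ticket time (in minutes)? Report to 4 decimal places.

With a Gamma(shape α, rate β) prior on the exponential rate λ, the posterior after n observations with total T = Σxᵢ is Gamma(α+n, β+T).
Sum of observations T = 6.3 minutes; n = 6.
Posterior: Gamma(2.4+6, 7.0+6.3) = Gamma(8.4, 13.3).
The predictive distribution for the next observation is Lomax; its mean is β/(α−1) = 13.3/7.4 = 1.7973.

1.7973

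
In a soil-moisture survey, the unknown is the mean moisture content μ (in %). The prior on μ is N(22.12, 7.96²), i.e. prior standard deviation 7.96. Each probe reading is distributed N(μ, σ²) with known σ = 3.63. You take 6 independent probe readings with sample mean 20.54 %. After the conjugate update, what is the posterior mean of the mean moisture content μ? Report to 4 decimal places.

20.5929

For Normal data with known variance σ², a Normal(μ₀, σ₀²) prior on μ is conjugate. Posterior precision = 1/σ₀² + n/σ²; posterior mean is the precision-weighted average of μ₀ and x̄.
n·x̄ = 6·20.54 = 123.24.
σ₀² = 7.96² = 63.3616, σ² = 3.63² = 13.1769; σ² + n·σ₀² = 13.1769 + 6·63.3616 = 393.3465.
Posterior mean = (μ₀/σ₀² + n·x̄/σ²)/(1/σ₀² + n/σ²) = (σ²·μ₀ + σ₀²·n·x̄)/(σ² + n·σ₀²) = (13.1769·22.12 + 63.3616·123.24)/393.3465 = 8100.156612/393.3465 = 20.5929.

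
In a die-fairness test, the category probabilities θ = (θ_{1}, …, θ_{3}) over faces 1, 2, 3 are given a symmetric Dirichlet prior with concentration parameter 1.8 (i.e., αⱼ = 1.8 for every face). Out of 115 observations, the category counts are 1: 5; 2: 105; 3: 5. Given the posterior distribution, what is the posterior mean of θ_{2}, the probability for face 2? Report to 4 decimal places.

0.8870

The Dirichlet prior is conjugate to the Multinomial likelihood: each posterior αⱼ = prior αⱼ + observed count nⱼ.
Posterior concentration: (6.8, 106.8, 6.8), total = 120.4.
E[θ_{2}|data] = α_{2}/Σα = 106.8/120.4 = 0.8870.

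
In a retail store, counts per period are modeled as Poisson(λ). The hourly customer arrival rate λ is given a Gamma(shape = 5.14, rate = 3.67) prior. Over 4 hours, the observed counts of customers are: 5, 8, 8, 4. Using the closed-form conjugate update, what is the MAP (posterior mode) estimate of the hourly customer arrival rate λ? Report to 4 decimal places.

With a Gamma(shape α, rate β) prior, the Poisson likelihood is conjugate: the posterior is Gamma(α + ΣXᵢ, β + n).
Sum of counts S = 25 over n = 4 hours.
Posterior: Gamma(α+S, β+n) = Gamma(5.14+25, 3.67+4) = Gamma(30.14, 7.67).
Mode of Gamma(α,β) for α≥1 is (α−1)/β = 29.14/7.67 = 3.7992.

3.7992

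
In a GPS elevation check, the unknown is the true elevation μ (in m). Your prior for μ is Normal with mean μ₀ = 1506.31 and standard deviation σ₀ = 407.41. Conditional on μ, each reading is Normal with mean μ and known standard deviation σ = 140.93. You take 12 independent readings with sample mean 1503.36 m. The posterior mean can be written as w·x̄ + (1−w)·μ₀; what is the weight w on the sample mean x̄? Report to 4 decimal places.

For Normal data with known variance σ², a Normal(μ₀, σ₀²) prior on μ is conjugate. Posterior precision = 1/σ₀² + n/σ²; posterior mean is the precision-weighted average of μ₀ and x̄.
σ₀² = 407.41² = 165982.9081, σ² = 140.93² = 19861.2649. Prior precision 1/σ₀² = 1/165982.9081; data precision n/σ² = 12/19861.2649.
w = (n/σ²)/(1/σ₀² + n/σ²) = n·σ₀²/(σ² + n·σ₀²) = 12·165982.9081/(19861.2649 + 12·165982.9081) = 1991794.8972/2011656.1621 = 0.9901.

0.9901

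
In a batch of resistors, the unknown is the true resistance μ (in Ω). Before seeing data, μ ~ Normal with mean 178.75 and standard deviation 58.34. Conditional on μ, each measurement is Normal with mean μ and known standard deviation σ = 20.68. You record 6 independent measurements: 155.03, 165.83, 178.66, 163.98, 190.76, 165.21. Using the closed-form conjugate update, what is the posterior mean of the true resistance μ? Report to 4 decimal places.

For Normal data with known variance σ², a Normal(μ₀, σ₀²) prior on μ is conjugate. Posterior precision = 1/σ₀² + n/σ²; posterior mean is the precision-weighted average of μ₀ and x̄.
Σxᵢ = 155.03 + 165.83 + 178.66 + 163.98 + 190.76 + 165.21 = 1019.47, so n·x̄ = 1019.47.
σ₀² = 58.34² = 3403.5556, σ² = 20.68² = 427.6624; σ² + n·σ₀² = 427.6624 + 6·3403.5556 = 20848.996.
Posterior mean = (μ₀/σ₀² + n·x̄/σ²)/(1/σ₀² + n/σ²) = (σ²·μ₀ + σ₀²·n·x̄)/(σ² + n·σ₀²) = (427.6624·178.75 + 3403.5556·1019.47)/20848.996 = 3546267.481532/20848.996 = 170.0930.

170.0930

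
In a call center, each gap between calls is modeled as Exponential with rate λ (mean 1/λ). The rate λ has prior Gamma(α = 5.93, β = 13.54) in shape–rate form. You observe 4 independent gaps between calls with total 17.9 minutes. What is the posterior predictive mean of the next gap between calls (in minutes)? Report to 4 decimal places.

3.5207

With a Gamma(shape α, rate β) prior on the exponential rate λ, the posterior after n observations with total T = Σxᵢ is Gamma(α+n, β+T).
Posterior: Gamma(5.93+4, 13.54+17.9) = Gamma(9.93, 31.44).
The predictive distribution for the next observation is Lomax; its mean is β/(α−1) = 31.44/8.93 = 3.5207.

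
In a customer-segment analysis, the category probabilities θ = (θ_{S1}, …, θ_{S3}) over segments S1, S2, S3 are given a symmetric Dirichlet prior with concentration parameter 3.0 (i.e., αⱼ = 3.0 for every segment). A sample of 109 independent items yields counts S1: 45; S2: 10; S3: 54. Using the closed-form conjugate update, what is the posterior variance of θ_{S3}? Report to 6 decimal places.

0.002098

The Dirichlet prior is conjugate to the Multinomial likelihood: each posterior αⱼ = prior αⱼ + observed count nⱼ.
Posterior concentration: (48.0, 13.0, 57.0), total = 118.0.
Var[θ_j] = α_j(Σα−α_j)/((Σα)²(Σα+1)) = 57.0·61.0/(118.0²·119.0) = 0.002098.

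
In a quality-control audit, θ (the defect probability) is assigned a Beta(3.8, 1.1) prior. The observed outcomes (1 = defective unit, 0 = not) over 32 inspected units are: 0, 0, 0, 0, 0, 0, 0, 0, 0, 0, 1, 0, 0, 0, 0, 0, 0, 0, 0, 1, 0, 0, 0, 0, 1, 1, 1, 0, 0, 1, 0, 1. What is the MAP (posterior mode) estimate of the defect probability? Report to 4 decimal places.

The Beta prior is conjugate to a Binomial/Bernoulli likelihood; the update adds successes to α and failures to β.
Posterior: Beta(α+k, β+n−k) = Beta(3.8+7, 1.1+25) = Beta(10.8, 26.1).
Mode of Beta(a,b) for a,b>1 is (a−1)/(a+b−2) = 9.8/34.9 = 0.2808.

0.2808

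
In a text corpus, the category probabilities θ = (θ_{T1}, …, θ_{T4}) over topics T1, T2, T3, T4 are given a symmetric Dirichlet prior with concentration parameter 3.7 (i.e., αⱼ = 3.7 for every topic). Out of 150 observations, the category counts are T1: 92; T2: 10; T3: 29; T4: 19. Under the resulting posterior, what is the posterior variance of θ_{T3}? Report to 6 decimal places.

The Dirichlet prior is conjugate to the Multinomial likelihood: each posterior αⱼ = prior αⱼ + observed count nⱼ.
Posterior concentration: (95.7, 13.7, 32.7, 22.7), total = 164.8.
Var[θ_j] = α_j(Σα−α_j)/((Σα)²(Σα+1)) = 32.7·132.1/(164.8²·165.8) = 0.000959.

0.000959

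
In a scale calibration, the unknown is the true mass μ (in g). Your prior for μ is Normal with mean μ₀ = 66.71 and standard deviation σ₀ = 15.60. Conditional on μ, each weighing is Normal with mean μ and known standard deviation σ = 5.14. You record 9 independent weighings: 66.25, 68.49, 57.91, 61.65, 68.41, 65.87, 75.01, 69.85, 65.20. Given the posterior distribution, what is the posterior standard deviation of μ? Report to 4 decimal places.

For Normal data with known variance σ², a Normal(μ₀, σ₀²) prior on μ is conjugate. Posterior precision = 1/σ₀² + n/σ²; posterior mean is the precision-weighted average of μ₀ and x̄.
σ₀² = 15.60² = 243.36, σ² = 5.14² = 26.4196; σ² + n·σ₀² = 26.4196 + 9·243.36 = 2216.6596.
Posterior precision = 1/σ₀² + n/σ² = 1/243.36 + 9/26.4196 = (σ² + n·σ₀²)/(σ₀²σ²) = 2216.6596/(243.36·26.4196); posterior variance σₙ² = σ₀²σ²/(σ² + n·σ₀²) = 243.36·26.4196/2216.6596 = 2.900524.
Posterior SD = √σₙ² = √(243.36·26.4196/2216.6596) = 1.7031.

1.7031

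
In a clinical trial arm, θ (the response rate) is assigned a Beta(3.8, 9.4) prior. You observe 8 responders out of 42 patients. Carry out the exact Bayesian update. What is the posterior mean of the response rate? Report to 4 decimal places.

The Beta prior is conjugate to a Binomial/Bernoulli likelihood; the update adds successes to α and failures to β.
Posterior: Beta(α+k, β+n−k) = Beta(3.8+8, 9.4+34) = Beta(11.8, 43.4).
Posterior mean = α/(α+β) = 11.8/55.2 = 0.2138.

0.2138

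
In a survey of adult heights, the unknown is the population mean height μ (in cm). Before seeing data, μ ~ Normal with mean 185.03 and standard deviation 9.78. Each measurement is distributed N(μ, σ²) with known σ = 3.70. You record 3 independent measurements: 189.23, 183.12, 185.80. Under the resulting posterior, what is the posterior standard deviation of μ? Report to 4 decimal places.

2.0870

For Normal data with known variance σ², a Normal(μ₀, σ₀²) prior on μ is conjugate. Posterior precision = 1/σ₀² + n/σ²; posterior mean is the precision-weighted average of μ₀ and x̄.
σ₀² = 9.78² = 95.6484, σ² = 3.70² = 13.69; σ² + n·σ₀² = 13.69 + 3·95.6484 = 300.6352.
Posterior precision = 1/σ₀² + n/σ² = 1/95.6484 + 3/13.69 = (σ² + n·σ₀²)/(σ₀²σ²) = 300.6352/(95.6484·13.69); posterior variance σₙ² = σ₀²σ²/(σ² + n·σ₀²) = 95.6484·13.69/300.6352 = 4.355533.
Posterior SD = √σₙ² = √(95.6484·13.69/300.6352) = 2.0870.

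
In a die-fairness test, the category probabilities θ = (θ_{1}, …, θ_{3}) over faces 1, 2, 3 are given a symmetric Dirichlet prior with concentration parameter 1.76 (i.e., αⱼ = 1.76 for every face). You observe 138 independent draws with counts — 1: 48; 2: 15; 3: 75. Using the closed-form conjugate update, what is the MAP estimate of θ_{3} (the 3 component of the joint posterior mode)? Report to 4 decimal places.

0.5401

The Dirichlet prior is conjugate to the Multinomial likelihood: each posterior αⱼ = prior αⱼ + observed count nⱼ.
Posterior concentration: (49.76, 16.76, 76.76), total = 143.28.
Joint mode component: (α_{3}−1)/(Σα−K) = 75.76/140.28 = 0.5401.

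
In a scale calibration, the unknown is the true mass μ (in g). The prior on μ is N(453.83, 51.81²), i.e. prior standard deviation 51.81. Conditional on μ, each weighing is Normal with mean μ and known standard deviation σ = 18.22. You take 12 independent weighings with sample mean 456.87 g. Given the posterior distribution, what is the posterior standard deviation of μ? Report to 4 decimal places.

For Normal data with known variance σ², a Normal(μ₀, σ₀²) prior on μ is conjugate. Posterior precision = 1/σ₀² + n/σ²; posterior mean is the precision-weighted average of μ₀ and x̄.
σ₀² = 51.81² = 2684.2761, σ² = 18.22² = 331.9684; σ² + n·σ₀² = 331.9684 + 12·2684.2761 = 32543.2816.
Posterior precision = 1/σ₀² + n/σ² = 1/2684.2761 + 12/331.9684 = (σ² + n·σ₀²)/(σ₀²σ²) = 32543.2816/(2684.2761·331.9684); posterior variance σₙ² = σ₀²σ²/(σ² + n·σ₀²) = 2684.2761·331.9684/32543.2816 = 27.381837.
Posterior SD = √σₙ² = √(2684.2761·331.9684/32543.2816) = 5.2328.

5.2328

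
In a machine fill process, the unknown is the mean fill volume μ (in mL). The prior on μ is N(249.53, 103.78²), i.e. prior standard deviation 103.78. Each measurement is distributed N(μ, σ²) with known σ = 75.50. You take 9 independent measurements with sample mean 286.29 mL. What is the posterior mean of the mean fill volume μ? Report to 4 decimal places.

For Normal data with known variance σ², a Normal(μ₀, σ₀²) prior on μ is conjugate. Posterior precision = 1/σ₀² + n/σ²; posterior mean is the precision-weighted average of μ₀ and x̄.
n·x̄ = 9·286.29 = 2576.61.
σ₀² = 103.78² = 10770.2884, σ² = 75.50² = 5700.25; σ² + n·σ₀² = 5700.25 + 9·10770.2884 = 102632.8456.
Posterior mean = (μ₀/σ₀² + n·x̄/σ²)/(1/σ₀² + n/σ²) = (σ²·μ₀ + σ₀²·n·x̄)/(σ² + n·σ₀²) = (5700.25·249.53 + 10770.2884·2576.61)/102632.8456 = 29173216.176824/102632.8456 = 284.2483.

284.2483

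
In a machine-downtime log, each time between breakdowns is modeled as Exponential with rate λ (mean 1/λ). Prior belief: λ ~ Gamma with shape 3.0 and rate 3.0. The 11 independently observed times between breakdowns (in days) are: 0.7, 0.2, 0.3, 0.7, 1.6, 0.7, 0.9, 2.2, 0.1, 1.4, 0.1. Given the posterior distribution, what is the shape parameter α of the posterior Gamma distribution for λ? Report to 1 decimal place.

With a Gamma(shape α, rate β) prior on the exponential rate λ, the posterior after n observations with total T = Σxᵢ is Gamma(α+n, β+T).
Sum of observations T = 8.9 days; n = 11.
Posterior: Gamma(3.0+11, 3.0+8.9) = Gamma(14.0, 11.9).
Posterior α = 14.0.

14.0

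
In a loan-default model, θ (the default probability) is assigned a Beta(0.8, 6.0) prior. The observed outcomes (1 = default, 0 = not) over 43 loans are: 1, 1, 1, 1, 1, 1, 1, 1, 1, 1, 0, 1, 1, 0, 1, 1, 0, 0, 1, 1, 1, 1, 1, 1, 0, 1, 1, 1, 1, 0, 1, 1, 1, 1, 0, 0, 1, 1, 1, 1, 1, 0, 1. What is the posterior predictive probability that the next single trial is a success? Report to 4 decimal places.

0.6988

The Beta prior is conjugate to a Binomial/Bernoulli likelihood; the update adds successes to α and failures to β.
Posterior: Beta(α+k, β+n−k) = Beta(0.8+34, 6.0+9) = Beta(34.8, 15.0).
For a single future Bernoulli trial, P(success | data) = α/(α+β) = 0.6988.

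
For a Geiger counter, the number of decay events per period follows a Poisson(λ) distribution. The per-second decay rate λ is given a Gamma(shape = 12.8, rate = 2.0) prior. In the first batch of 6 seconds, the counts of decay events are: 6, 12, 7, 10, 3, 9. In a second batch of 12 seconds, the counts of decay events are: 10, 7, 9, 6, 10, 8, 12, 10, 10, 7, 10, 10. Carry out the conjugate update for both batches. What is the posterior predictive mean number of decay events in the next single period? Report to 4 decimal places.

8.4400

With a Gamma(shape α, rate β) prior, the Poisson likelihood is conjugate: the posterior is Gamma(α + ΣXᵢ, β + n).
Batch 1: sum of counts S = 47 over n = 6 seconds.
After batch 1: Gamma(α+S, β+n) = Gamma(12.8+47, 2.0+6) = Gamma(59.8, 8.0).
Batch 2: sum of counts S = 109 over n = 12 seconds.
After batch 2: Gamma(α+S, β+n) = Gamma(59.8+109, 8.0+12) = Gamma(168.8, 20.0).
The predictive distribution for one future period is NegBinom with mean α/β = 8.4400.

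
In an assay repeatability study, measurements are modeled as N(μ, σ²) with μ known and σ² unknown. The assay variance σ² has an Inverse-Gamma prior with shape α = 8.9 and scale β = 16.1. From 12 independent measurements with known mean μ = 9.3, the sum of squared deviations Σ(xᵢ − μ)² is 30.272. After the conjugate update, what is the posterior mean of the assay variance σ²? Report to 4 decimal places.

2.2472

With known mean μ and an Inverse-Gamma(α, β) prior on σ², the Normal likelihood is conjugate: posterior is Inv-Gamma(α + n/2, β + Σ(xᵢ−μ)²/2).
Posterior: Inv-Gamma(8.9 + 12/2, 16.1 + 30.272/2) = Inv-Gamma(14.90, 31.2360).
E[σ²|data] = β/(α−1) = 31.2360/13.90 = 2.2472.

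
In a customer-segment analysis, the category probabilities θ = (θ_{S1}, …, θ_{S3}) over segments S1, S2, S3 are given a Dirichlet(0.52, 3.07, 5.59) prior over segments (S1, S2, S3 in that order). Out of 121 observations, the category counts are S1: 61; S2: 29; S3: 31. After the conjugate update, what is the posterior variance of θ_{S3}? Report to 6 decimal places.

The Dirichlet prior is conjugate to the Multinomial likelihood: each posterior αⱼ = prior αⱼ + observed count nⱼ.
Posterior concentration: (61.52, 32.07, 36.59), total = 130.18.
Var[θ_j] = α_j(Σα−α_j)/((Σα)²(Σα+1)) = 36.59·93.59/(130.18²·131.18) = 0.001540.

0.001540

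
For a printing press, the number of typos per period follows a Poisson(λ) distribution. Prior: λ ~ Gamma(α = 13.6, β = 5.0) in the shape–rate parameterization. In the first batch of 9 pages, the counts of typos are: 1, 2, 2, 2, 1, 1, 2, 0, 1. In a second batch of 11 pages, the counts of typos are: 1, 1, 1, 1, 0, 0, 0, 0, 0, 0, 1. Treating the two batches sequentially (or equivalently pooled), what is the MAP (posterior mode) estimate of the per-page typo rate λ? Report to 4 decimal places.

With a Gamma(shape α, rate β) prior, the Poisson likelihood is conjugate: the posterior is Gamma(α + ΣXᵢ, β + n).
Batch 1: sum of counts S = 12 over n = 9 pages.
After batch 1: Gamma(α+S, β+n) = Gamma(13.6+12, 5.0+9) = Gamma(25.6, 14.0).
Batch 2: sum of counts S = 5 over n = 11 pages.
After batch 2: Gamma(α+S, β+n) = Gamma(25.6+5, 14.0+11) = Gamma(30.6, 25.0).
Mode of Gamma(α,β) for α≥1 is (α−1)/β = 29.6/25.0 = 1.1840.

1.1840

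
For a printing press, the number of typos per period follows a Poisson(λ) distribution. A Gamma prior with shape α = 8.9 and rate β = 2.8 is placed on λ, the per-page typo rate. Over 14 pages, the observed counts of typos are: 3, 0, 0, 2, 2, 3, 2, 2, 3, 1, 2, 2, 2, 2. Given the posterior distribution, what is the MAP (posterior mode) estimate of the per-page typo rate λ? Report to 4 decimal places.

2.0179

With a Gamma(shape α, rate β) prior, the Poisson likelihood is conjugate: the posterior is Gamma(α + ΣXᵢ, β + n).
Sum of counts S = 26 over n = 14 pages.
Posterior: Gamma(α+S, β+n) = Gamma(8.9+26, 2.8+14) = Gamma(34.9, 16.8).
Mode of Gamma(α,β) for α≥1 is (α−1)/β = 33.9/16.8 = 2.0179.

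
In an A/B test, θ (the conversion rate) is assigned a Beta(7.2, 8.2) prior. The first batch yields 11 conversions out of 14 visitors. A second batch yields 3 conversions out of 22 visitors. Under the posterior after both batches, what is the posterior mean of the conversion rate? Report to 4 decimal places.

The Beta prior is conjugate to a Binomial/Bernoulli likelihood; the update adds successes to α and failures to β.
After batch 1: Beta(7.2+11, 8.2+3) = Beta(18.2, 11.2).
After batch 2: Beta(18.2+3, 11.2+19) = Beta(21.2, 30.2).
Posterior mean = α/(α+β) = 21.2/51.4 = 0.4125.

0.4125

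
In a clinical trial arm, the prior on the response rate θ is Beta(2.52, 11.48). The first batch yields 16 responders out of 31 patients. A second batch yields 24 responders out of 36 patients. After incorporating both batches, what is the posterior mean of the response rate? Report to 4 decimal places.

0.5249

The Beta prior is conjugate to a Binomial/Bernoulli likelihood; the update adds successes to α and failures to β.
After batch 1: Beta(2.52+16, 11.48+15) = Beta(18.52, 26.48).
After batch 2: Beta(18.52+24, 26.48+12) = Beta(42.52, 38.48).
Posterior mean = α/(α+β) = 42.52/81.00 = 0.5249.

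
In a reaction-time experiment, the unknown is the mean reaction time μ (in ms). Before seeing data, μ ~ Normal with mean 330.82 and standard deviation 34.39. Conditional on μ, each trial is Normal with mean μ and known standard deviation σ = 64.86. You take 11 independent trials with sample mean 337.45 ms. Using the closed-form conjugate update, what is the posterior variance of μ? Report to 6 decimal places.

For Normal data with known variance σ², a Normal(μ₀, σ₀²) prior on μ is conjugate. Posterior precision = 1/σ₀² + n/σ²; posterior mean is the precision-weighted average of μ₀ and x̄.
σ₀² = 34.39² = 1182.6721, σ² = 64.86² = 4206.8196; σ² + n·σ₀² = 4206.8196 + 11·1182.6721 = 17216.2127.
Posterior precision = 1/σ₀² + n/σ² = 1/1182.6721 + 11/4206.8196 = (σ² + n·σ₀²)/(σ₀²σ²) = 17216.2127/(1182.6721·4206.8196); posterior variance σₙ² = σ₀²σ²/(σ² + n·σ₀²) = 1182.6721·4206.8196/17216.2127 = 288.988540.

288.988540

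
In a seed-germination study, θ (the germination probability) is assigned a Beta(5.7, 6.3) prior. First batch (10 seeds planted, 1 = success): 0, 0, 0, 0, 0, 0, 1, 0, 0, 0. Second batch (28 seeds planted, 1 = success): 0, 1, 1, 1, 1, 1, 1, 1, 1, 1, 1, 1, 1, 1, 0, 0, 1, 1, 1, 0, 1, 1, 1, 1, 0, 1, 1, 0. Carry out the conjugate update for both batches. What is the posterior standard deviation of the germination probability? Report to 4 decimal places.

The Beta prior is conjugate to a Binomial/Bernoulli likelihood; the update adds successes to α and failures to β.
After batch 1: Beta(5.7+1, 6.3+9) = Beta(6.7, 15.3).
After batch 2: Beta(6.7+22, 15.3+6) = Beta(28.7, 21.3).
Var = αβ/((α+β)²(α+β+1)) = 28.7·21.3/(50.0²·51.0) = 0.00479459; SD = √0.00479459 = 0.0692.

0.0692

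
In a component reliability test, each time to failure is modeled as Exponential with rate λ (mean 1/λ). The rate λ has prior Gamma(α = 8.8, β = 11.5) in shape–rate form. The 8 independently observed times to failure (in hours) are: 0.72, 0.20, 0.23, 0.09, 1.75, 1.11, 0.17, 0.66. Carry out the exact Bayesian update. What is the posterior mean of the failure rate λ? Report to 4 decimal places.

1.0225

With a Gamma(shape α, rate β) prior on the exponential rate λ, the posterior after n observations with total T = Σxᵢ is Gamma(α+n, β+T).
Sum of observations T = 4.93 hours; n = 8.
Posterior: Gamma(8.8+8, 11.5+4.93) = Gamma(16.8, 16.43).
Posterior mean of λ = α/β = 16.8/16.43 = 1.0225.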